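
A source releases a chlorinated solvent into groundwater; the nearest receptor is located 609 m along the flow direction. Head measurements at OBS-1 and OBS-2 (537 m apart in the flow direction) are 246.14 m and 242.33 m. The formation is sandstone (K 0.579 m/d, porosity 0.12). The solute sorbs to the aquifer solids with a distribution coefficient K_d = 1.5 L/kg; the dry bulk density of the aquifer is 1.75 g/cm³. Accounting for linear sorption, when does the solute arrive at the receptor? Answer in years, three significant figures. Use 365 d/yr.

Hydraulic gradient i = (246.14 − 242.33) / 537 = 3.81 / 537 = 0.007095
q = Ki = 0.579 × 0.007095 = 0.004108 m/d
v = Ki/n = 0.579·0.007095/0.12 = 0.03423 m/d
Retardation R = 1 + ρ_b·K_d/n = 1 + 1.75×1.5/0.12 = 22.88
Contaminant velocity v_c = v/R = 0.03423/22.88 = 0.001497 m/d
t = L/v_c = 609/0.001497 = 406900 d
   = 406900/365 = 1110 yr

1110 years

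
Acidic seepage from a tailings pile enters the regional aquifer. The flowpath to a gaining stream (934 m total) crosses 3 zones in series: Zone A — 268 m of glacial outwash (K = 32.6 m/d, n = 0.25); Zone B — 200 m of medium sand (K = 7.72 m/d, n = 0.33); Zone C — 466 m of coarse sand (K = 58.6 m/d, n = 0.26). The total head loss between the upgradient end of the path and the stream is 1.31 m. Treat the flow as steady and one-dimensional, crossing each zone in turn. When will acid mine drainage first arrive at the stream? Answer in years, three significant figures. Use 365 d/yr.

Continuity: the same q passes through each zone, so ΔH = q·Σ(L_j/K_j) — the zones act as resistances in series.
Σ(L/K) = 268/32.6 + 200/7.72 + 466/58.6 = 8.221 + 25.91 + 7.952 = 42.08 d
q = ΔH / Σ(L/K) = 1.31 / 42.08 = 0.03113 m/d (same in every zone)
Zone A: v = q/n = 0.03113/0.25 = 0.1245 m/d → t_A = 268/0.1245 = 2152 d
Zone B: v = q/n = 0.03113/0.33 = 0.09434 m/d → t_B = 200/0.09434 = 2120 d
Zone C: v = q/n = 0.03113/0.26 = 0.1197 m/d → t_C = 466/0.1197 = 3892 d
Total t = 2152 + 2120 + 3892 = 8164 d
   = 8164 / 365 = 22.4 yr

22.4 years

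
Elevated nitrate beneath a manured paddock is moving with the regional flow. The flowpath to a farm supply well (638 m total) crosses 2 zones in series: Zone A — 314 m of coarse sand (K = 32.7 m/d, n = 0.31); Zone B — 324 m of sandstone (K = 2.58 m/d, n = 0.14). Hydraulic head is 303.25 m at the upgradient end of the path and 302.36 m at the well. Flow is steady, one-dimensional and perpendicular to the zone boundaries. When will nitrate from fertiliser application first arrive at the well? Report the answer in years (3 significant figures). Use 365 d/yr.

Total head drop ΔH = 303.25 − 302.36 = 0.89 m
Steady 1-D flow in series ⇒ the Darcy flux q is identical in every zone and the zone head losses add (resistances L/K in series).
Σ(L/K) = 314/32.7 + 324/2.58 = 9.602 + 125.6 = 135.2 d
q = ΔH / Σ(L/K) = 0.89 / 135.2 = 0.006584 m/d (same in every zone)
Zone A: v = q/n = 0.006584/0.31 = 0.02124 m/d → t_A = 314/0.02124 = 14790 d
Zone B: v = q/n = 0.006584/0.14 = 0.04703 m/d → t_B = 324/0.04703 = 6890 d
Total t = 14790 + 6890 = 21670 d
   = 21670 / 365 = 59.4 yr

59.4 years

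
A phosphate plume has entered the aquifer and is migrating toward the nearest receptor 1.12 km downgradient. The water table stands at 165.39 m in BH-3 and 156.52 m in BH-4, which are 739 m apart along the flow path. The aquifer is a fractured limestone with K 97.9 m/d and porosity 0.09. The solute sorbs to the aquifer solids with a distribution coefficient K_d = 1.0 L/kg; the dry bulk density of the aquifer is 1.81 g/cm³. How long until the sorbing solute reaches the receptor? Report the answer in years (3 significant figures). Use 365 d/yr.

Hydraulic gradient i = (165.39 − 156.52) / 739 = 8.87 / 739 = 0.01200
q = Ki = 97.9 × 0.01200 = 1.175 m/d
Average linear velocity = 1.175 / 0.09 = 13.06 m/d
Retardation R = 1 + ρ_b·K_d/n = 1 + 1.81×1.0/0.09 = 21.11
Contaminant velocity v_c = v/R = 13.06/21.11 = 0.6185 m/d
L = 1.12 km = 1120 m
t = L/v_c = 1120/0.6185 = 1811 d
   = 1811/365 = 4.96 yr

4.96 years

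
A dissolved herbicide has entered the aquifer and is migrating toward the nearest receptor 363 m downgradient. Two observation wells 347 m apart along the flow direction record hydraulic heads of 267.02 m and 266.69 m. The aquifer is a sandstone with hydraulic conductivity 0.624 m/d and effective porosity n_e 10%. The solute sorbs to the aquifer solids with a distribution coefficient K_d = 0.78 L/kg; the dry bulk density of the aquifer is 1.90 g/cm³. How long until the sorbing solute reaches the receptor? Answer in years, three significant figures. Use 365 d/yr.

Hydraulic gradient i = (267.02 − 266.69) / 347 = 0.33 / 347 = 9.510e-4
q = Ki = 0.624 × 9.510e-4 = 5.934e-4 m/d
v_s = q/n_e = 5.934e-4/0.10 = 0.005934 m/d
Retardation R = 1 + ρ_b·K_d/n = 1 + 1.90×0.78/0.10 = 15.82
Contaminant velocity v_c = v/R = 0.005934/15.82 = 3.751e-4 m/d
t = L/v_c = 363/3.751e-4 = 967700 d
   = 967700/365 = 2650 yr

2650 years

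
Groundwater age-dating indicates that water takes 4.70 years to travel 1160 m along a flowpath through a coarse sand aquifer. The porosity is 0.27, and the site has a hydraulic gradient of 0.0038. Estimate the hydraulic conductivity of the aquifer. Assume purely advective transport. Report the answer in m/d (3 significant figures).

48.0 m/d

t = 4.70 years = 1716 d
v = L / t = 1160 / 1716 = 0.6762 m/d
K = v · n / i = 0.6762 × 0.27 / 0.0038 = 48.0 m/d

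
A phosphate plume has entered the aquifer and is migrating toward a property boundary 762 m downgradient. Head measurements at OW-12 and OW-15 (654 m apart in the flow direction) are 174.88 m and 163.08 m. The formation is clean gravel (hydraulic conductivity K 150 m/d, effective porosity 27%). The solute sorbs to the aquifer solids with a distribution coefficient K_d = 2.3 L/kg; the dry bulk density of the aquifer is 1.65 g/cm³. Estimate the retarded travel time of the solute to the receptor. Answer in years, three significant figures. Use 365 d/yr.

Hydraulic gradient i = (174.88 − 163.08) / 654 = 11.80 / 654 = 0.01804
q = Ki = 150 × 0.01804 = 2.706 m/d
v = Ki/n = 150·0.01804/0.27 = 10.02 m/d
Retardation R = 1 + ρ_b·K_d/n = 1 + 1.65×2.3/0.27 = 15.06
Contaminant velocity v_c = v/R = 10.02/15.06 = 0.6658 m/d
t = L/v_c = 762/0.6658 = 1145 d
   = 1145/365 = 3.14 yr

3.14 years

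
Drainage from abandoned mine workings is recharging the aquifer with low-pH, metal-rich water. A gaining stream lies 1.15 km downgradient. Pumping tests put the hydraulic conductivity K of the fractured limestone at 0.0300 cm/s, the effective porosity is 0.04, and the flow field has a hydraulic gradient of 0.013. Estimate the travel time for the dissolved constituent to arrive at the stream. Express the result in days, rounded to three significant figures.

137 days

K = 0.0300 cm/s × 864 = 25.92 m/d
Specific discharge q = 25.92 × 0.013 = 0.3370 m/d
Seepage velocity v = q / n = 0.3370 / 0.04 = 8.424 m/d
L = 1.15 km = 1150 m
t = L / v = 1150 / 8.424 = 136.5 d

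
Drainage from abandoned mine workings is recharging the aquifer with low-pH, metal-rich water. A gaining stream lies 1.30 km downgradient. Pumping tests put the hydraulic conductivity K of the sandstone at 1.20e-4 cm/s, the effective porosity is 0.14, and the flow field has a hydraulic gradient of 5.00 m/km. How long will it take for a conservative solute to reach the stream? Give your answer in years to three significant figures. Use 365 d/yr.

K = 1.20e-4 cm/s × 864 = 0.1037 m/d
q = Ki = 0.1037 × 0.0050 = 5.184e-4 m/d
v_s = q/n_e = 5.184e-4/0.14 = 0.003703 m/d
L = 1.30 km = 1300 m
t = L / v = 1300 / 0.003703 = 351100 d
   = 351100 / 365 = 962 yr

962 years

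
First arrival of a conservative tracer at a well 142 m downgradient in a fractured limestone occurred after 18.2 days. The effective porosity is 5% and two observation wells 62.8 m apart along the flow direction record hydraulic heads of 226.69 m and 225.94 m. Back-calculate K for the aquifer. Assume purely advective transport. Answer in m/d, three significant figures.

Hydraulic gradient i = (226.69 − 225.94) / 62.8 = 0.75 / 62.8 = 0.01194
v = L / t = 142 / 18.2 = 7.802 m/d
K = v · n / i = 7.802 × 0.05 / 0.01194 = 32.7 m/d

32.7 m/d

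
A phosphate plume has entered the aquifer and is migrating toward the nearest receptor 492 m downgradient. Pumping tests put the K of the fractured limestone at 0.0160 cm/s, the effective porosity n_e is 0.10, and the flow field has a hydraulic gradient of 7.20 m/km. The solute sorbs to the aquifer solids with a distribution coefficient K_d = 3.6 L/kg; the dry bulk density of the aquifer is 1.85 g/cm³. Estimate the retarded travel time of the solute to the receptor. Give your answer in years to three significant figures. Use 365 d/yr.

K = 0.0160 cm/s × 864 = 13.82 m/d
q = Ki = 13.82 × 0.0072 = 0.09953 m/d
Seepage velocity v = q / n = 0.09953 / 0.10 = 0.9953 m/d
Retardation R = 1 + ρ_b·K_d/n = 1 + 1.85×3.6/0.10 = 67.60
Contaminant velocity v_c = v/R = 0.9953/67.60 = 0.01472 m/d
t = L/v_c = 492/0.01472 = 33420 d
   = 33420/365 = 91.5 yr

91.5 years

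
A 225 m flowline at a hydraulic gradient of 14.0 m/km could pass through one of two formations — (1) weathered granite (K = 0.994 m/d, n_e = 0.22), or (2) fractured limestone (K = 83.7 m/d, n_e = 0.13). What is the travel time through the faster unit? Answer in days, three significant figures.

25.0 days

Unit 1 (weathered granite): v = 0.994×0.014/0.22 = 0.06325 m/d, t = 225/0.06325 = 3557 d
Unit 2 (fractured limestone): v = 83.7×0.014/0.13 = 9.014 m/d, t = 225/9.014 = 24.96 d
Faster unit: t = 25.0 d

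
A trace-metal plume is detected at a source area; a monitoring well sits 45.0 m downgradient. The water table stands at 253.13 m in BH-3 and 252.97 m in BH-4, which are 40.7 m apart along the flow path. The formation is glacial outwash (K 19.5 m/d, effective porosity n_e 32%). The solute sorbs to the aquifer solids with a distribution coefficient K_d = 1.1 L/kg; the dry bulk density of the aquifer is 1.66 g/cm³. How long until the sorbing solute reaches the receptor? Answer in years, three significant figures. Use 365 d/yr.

3.45 years

Hydraulic gradient i = (253.13 − 252.97) / 40.7 = 0.16 / 40.7 = 0.003931
Darcy flux q = K·i = 19.5 × 0.003931 = 0.07666 m/d
Average linear velocity = 0.07666 / 0.32 = 0.2396 m/d
Retardation R = 1 + ρ_b·K_d/n = 1 + 1.66×1.1/0.32 = 6.706
Contaminant velocity v_c = v/R = 0.2396/6.706 = 0.03572 m/d
t = L/v_c = 45.0/0.03572 = 1260 d
   = 1260/365 = 3.45 yr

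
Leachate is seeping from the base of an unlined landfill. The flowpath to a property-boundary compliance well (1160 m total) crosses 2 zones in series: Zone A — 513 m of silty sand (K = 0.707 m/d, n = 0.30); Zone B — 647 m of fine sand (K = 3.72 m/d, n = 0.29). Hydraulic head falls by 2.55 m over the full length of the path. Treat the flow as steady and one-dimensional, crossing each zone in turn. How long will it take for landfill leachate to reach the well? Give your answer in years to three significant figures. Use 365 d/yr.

Continuity: the same q passes through each zone, so ΔH = q·Σ(L_j/K_j) — the zones act as resistances in series.
Σ(L/K) = 513/0.707 + 647/3.72 = 725.6 + 173.9 = 899.5 d
q = ΔH / Σ(L/K) = 2.55 / 899.5 = 0.002835 m/d (same in every zone)
Zone A: v = q/n = 0.002835/0.30 = 0.009449 m/d → t_A = 513/0.009449 = 54290 d
Zone B: v = q/n = 0.002835/0.29 = 0.009775 m/d → t_B = 647/0.009775 = 66190 d
Total t = 54290 + 66190 = 120500 d
   = 120500 / 365 = 330 yr

330 years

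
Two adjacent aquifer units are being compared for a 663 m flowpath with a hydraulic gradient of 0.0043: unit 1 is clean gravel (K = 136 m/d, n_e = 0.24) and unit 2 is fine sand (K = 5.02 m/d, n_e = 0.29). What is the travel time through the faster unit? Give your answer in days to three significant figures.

Unit 1 (clean gravel): v = 136×0.0043/0.24 = 2.437 m/d, t = 663/2.437 = 272.1 d
Unit 2 (fine sand): v = 5.02×0.0043/0.29 = 0.07443 m/d, t = 663/0.07443 = 8907 d
Faster unit: t = 272 d

272 days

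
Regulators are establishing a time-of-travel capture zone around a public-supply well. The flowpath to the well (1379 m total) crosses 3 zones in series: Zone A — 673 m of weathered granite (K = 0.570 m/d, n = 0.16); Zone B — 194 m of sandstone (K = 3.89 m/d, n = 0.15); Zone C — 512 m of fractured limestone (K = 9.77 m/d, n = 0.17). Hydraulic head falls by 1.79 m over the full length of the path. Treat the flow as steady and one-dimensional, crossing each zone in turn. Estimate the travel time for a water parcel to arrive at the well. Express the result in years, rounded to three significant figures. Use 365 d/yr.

440 years

Continuity: the same q passes through each zone, so ΔH = q·Σ(L_j/K_j) — the zones act as resistances in series.
Σ(L/K) = 673/0.570 + 194/3.89 + 512/9.77 = 1181 + 49.87 + 52.41 = 1283 d
q = ΔH / Σ(L/K) = 1.79 / 1283 = 0.001395 m/d (same in every zone)
Zone A: v = q/n = 0.001395/0.16 = 0.008720 m/d → t_A = 673/0.008720 = 77180 d
Zone B: v = q/n = 0.001395/0.15 = 0.009301 m/d → t_B = 194/0.009301 = 20860 d
Zone C: v = q/n = 0.001395/0.17 = 0.008207 m/d → t_C = 512/0.008207 = 62390 d
Total t = 77180 + 20860 + 62390 = 160400 d
   = 160400 / 365 = 440 yr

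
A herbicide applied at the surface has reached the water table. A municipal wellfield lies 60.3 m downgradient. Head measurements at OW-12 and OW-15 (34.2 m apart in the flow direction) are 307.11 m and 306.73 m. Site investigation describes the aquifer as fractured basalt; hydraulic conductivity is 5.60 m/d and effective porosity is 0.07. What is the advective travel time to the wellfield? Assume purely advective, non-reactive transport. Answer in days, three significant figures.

67.8 days

Hydraulic gradient i = (307.11 − 306.73) / 34.2 = 0.38 / 34.2 = 0.01111
Specific discharge q = 5.60 × 0.01111 = 0.06222 m/d
v_s = q/n_e = 0.06222/0.07 = 0.8889 m/d
t = L / v = 60.3 / 0.8889 = 67.84 d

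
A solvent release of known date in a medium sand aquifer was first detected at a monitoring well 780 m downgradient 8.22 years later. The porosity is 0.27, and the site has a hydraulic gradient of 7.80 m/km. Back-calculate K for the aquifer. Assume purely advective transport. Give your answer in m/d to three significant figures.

t = 8.22 years = 3000 d
v = L / t = 780 / 3000 = 0.2600 m/d
K = v · n / i = 0.2600 × 0.27 / 0.0078 = 9.00 m/d

9.00 m/d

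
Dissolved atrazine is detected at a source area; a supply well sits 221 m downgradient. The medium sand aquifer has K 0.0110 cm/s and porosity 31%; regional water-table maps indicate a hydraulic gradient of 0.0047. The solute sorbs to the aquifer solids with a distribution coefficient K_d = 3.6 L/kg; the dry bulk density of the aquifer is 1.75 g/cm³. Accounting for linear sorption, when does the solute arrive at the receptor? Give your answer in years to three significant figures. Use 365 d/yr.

89.6 years

K = 0.0110 cm/s × 864 = 9.504 m/d
Specific discharge q = 9.504 × 0.0047 = 0.04467 m/d
v = Ki/n = 9.504·0.0047/0.31 = 0.1441 m/d
Retardation R = 1 + ρ_b·K_d/n = 1 + 1.75×3.6/0.31 = 21.32
Contaminant velocity v_c = v/R = 0.1441/21.32 = 0.006758 m/d
t = L/v_c = 221/0.006758 = 32700 d
   = 32700/365 = 89.6 yr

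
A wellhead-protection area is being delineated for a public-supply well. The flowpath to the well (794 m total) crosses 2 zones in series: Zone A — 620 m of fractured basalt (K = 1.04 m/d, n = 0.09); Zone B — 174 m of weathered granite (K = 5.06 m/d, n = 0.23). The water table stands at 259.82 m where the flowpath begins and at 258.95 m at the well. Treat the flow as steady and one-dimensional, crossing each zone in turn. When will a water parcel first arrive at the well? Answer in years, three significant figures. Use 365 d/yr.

Total head drop ΔH = 259.82 − 258.95 = 0.87 m
Steady 1-D flow in series ⇒ the Darcy flux q is identical in every zone and the zone head losses add (resistances L/K in series).
Σ(L/K) = 620/1.04 + 174/5.06 = 596.2 + 34.39 = 630.5 d
q = ΔH / Σ(L/K) = 0.87 / 630.5 = 0.001380 m/d (same in every zone)
Zone A: v = q/n = 0.001380/0.09 = 0.01533 m/d → t_A = 620/0.01533 = 40440 d
Zone B: v = q/n = 0.001380/0.23 = 0.005999 m/d → t_B = 174/0.005999 = 29000 d
Total t = 40440 + 29000 = 69450 d
   = 69450 / 365 = 190 yr

190 years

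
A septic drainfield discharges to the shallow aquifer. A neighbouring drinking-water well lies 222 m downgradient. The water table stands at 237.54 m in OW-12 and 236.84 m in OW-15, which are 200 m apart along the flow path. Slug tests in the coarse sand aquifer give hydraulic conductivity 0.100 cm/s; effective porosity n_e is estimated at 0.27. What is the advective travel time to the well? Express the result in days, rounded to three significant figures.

198 days

Hydraulic gradient i = (237.54 − 236.84) / 200 = 0.70 / 200 = 0.003500
K = 0.100 cm/s × 864 = 86.40 m/d
q = Ki = 86.40 × 0.003500 = 0.3024 m/d
v = Ki/n = 86.40·0.003500/0.27 = 1.120 m/d
t = L / v = 222 / 1.120 = 198.2 d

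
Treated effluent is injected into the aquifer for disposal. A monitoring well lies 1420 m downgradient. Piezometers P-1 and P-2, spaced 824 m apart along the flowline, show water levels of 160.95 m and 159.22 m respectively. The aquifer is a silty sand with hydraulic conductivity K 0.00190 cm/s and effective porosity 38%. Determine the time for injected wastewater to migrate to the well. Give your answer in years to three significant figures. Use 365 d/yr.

429 years

Hydraulic gradient i = (160.95 − 159.22) / 824 = 1.73 / 824 = 0.002100
K = 0.00190 cm/s × 864 = 1.642 m/d
Darcy flux q = K·i = 1.642 × 0.002100 = 0.003447 m/d
Seepage velocity v = q / n = 0.003447 / 0.38 = 0.009070 m/d
t = L / v = 1420 / 0.009070 = 156600 d
   = 156600 / 365 = 429 yr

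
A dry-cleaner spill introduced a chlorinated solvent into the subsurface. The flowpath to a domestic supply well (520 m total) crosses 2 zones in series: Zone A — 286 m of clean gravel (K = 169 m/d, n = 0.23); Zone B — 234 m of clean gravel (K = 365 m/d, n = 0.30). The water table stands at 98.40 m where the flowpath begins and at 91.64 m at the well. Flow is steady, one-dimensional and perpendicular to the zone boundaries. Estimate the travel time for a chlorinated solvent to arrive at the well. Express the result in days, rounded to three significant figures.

46.9 days

Total head drop ΔH = 98.40 − 91.64 = 6.76 m
Continuity: the same q passes through each zone, so ΔH = q·Σ(L_j/K_j) — the zones act as resistances in series.
Σ(L/K) = 286/169 + 234/365 = 1.692 + 0.6411 = 2.333 d
q = ΔH / Σ(L/K) = 6.76 / 2.333 = 2.897 m/d (same in every zone)
Zone A: v = q/n = 2.897/0.23 = 12.60 m/d → t_A = 286/12.60 = 22.71 d
Zone B: v = q/n = 2.897/0.30 = 9.657 m/d → t_B = 234/9.657 = 24.23 d
Total t = 22.71 + 24.23 = 46.94 d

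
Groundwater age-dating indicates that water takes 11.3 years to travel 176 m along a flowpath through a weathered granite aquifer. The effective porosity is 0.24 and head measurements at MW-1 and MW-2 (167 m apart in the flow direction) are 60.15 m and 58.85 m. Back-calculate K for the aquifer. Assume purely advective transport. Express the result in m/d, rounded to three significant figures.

Hydraulic gradient i = (60.15 − 58.85) / 167 = 1.30 / 167 = 0.007784
t = 11.3 years = 4125 d
v = L / t = 176 / 4125 = 0.04267 m/d
K = v · n / i = 0.04267 × 0.24 / 0.007784 = 1.32 m/d

1.32 m/d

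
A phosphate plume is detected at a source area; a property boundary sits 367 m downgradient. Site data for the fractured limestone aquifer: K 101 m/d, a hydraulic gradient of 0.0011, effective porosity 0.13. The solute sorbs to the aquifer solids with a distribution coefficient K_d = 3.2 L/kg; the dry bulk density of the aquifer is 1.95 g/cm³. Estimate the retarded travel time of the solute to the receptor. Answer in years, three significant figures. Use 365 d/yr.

Specific discharge q = 101 × 0.0011 = 0.1111 m/d
Seepage velocity v = q / n = 0.1111 / 0.13 = 0.8546 m/d
Retardation R = 1 + ρ_b·K_d/n = 1 + 1.95×3.2/0.13 = 49.00
Contaminant velocity v_c = v/R = 0.8546/49.00 = 0.01744 m/d
t = L/v_c = 367/0.01744 = 21040 d
   = 21040/365 = 57.6 yr

57.6 years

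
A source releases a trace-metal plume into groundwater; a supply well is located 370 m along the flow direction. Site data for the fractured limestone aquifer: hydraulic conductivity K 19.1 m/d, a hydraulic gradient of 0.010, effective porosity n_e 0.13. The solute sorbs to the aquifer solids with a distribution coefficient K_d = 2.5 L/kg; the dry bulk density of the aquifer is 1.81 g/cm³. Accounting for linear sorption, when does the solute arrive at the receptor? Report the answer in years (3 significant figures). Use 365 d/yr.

Darcy flux q = K·i = 19.1 × 0.010 = 0.1910 m/d
v = Ki/n = 19.1·0.010/0.13 = 1.469 m/d
Retardation R = 1 + ρ_b·K_d/n = 1 + 1.81×2.5/0.13 = 35.81
Contaminant velocity v_c = v/R = 1.469/35.81 = 0.04103 m/d
t = L/v_c = 370/0.04103 = 9018 d
   = 9018/365 = 24.7 yr

24.7 years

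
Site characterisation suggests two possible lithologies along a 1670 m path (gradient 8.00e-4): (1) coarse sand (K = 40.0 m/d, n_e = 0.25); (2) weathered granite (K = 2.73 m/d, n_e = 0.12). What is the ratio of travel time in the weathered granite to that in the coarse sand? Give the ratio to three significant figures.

Unit 1 (coarse sand): v = 40.0×8.0e-4/0.25 = 0.1280 m/d, t = 1670/0.1280 = 13050 d
Unit 2 (weathered granite): v = 2.73×8.0e-4/0.12 = 0.01820 m/d, t = 1670/0.01820 = 91760 d
t(weathered granite) / t(coarse sand) = 91760/13050 = 7.03

7.03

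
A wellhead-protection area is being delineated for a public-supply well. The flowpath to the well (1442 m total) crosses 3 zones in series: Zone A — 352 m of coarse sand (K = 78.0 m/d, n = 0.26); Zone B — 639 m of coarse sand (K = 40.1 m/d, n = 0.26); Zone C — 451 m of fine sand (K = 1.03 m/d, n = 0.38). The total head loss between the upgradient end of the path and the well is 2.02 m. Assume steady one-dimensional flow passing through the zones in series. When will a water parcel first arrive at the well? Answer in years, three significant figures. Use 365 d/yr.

267 years

Steady 1-D flow in series ⇒ the Darcy flux q is identical in every zone and the zone head losses add (resistances L/K in series).
Σ(L/K) = 352/78.0 + 639/40.1 + 451/1.03 = 4.513 + 15.94 + 437.9 = 458.3 d
q = ΔH / Σ(L/K) = 2.02 / 458.3 = 0.004407 m/d (same in every zone)
Zone A: v = q/n = 0.004407/0.26 = 0.01695 m/d → t_A = 352/0.01695 = 20760 d
Zone B: v = q/n = 0.004407/0.26 = 0.01695 m/d → t_B = 639/0.01695 = 37700 d
Zone C: v = q/n = 0.004407/0.38 = 0.01160 m/d → t_C = 451/0.01160 = 38880 d
Total t = 20760 + 37700 + 38880 = 97340 d
   = 97340 / 365 = 267 yr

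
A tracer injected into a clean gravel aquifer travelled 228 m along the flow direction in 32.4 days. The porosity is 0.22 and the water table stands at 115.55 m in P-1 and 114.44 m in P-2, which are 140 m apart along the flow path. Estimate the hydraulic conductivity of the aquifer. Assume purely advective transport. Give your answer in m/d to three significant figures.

195 m/d

Hydraulic gradient i = (115.55 − 114.44) / 140 = 1.11 / 140 = 0.007929
v = L / t = 228 / 32.4 = 7.037 m/d
K = v · n / i = 7.037 × 0.22 / 0.007929 = 195 m/d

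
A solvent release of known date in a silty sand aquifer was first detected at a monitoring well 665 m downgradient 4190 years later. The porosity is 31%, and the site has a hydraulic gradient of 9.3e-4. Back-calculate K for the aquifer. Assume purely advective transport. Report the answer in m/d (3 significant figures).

0.145 m/d

t = 4190 years = 1.529e6 d
v = L / t = 665 / 1.529e6 = 4.348e-4 m/d
K = v · n / i = 4.348e-4 × 0.31 / 9.3e-4 = 0.145 m/d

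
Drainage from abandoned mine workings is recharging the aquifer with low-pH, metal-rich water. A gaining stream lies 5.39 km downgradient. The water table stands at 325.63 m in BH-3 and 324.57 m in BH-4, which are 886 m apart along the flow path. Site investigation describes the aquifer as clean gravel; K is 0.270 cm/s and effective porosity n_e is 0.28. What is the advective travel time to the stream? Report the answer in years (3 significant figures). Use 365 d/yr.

14.8 years

Hydraulic gradient i = (325.63 − 324.57) / 886 = 1.06 / 886 = 0.001196
K = 0.270 cm/s × 864 = 233.3 m/d
Specific discharge q = 233.3 × 0.001196 = 0.2791 m/d
Average linear velocity = 0.2791 / 0.28 = 0.9968 m/d
L = 5.39 km = 5390 m
t = L / v = 5390 / 0.9968 = 5408 d
   = 5408 / 365 = 14.8 yr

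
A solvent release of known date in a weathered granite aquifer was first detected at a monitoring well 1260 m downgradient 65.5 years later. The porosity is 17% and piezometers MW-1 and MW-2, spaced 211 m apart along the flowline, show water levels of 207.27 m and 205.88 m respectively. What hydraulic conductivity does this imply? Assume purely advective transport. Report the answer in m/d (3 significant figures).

1.36 m/d

Hydraulic gradient i = (207.27 − 205.88) / 211 = 1.39 / 211 = 0.006588
t = 65.5 years = 23910 d
v = L / t = 1260 / 23910 = 0.05270 m/d
K = v · n / i = 0.05270 × 0.17 / 0.006588 = 1.36 m/d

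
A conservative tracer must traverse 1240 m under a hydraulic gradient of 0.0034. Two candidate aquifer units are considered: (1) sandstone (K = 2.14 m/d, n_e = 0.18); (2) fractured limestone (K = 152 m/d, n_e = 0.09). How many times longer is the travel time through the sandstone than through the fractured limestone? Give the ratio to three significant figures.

142

Unit 1 (sandstone): v = 2.14×0.0034/0.18 = 0.04042 m/d, t = 1240/0.04042 = 30680 d
Unit 2 (fractured limestone): v = 152×0.0034/0.09 = 5.742 m/d, t = 1240/5.742 = 215.9 d
t(sandstone) / t(fractured limestone) = 30680/215.9 = 142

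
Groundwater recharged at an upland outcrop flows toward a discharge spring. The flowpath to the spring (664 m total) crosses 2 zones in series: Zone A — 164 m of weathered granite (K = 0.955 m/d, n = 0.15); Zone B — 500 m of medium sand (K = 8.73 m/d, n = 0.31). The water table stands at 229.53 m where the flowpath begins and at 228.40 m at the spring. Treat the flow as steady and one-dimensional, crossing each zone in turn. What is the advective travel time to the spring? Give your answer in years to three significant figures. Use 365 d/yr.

Total head drop ΔH = 229.53 − 228.40 = 1.13 m
Continuity: the same q passes through each zone, so ΔH = q·Σ(L_j/K_j) — the zones act as resistances in series.
Σ(L/K) = 164/0.955 + 500/8.73 = 171.7 + 57.27 = 229.0 d
q = ΔH / Σ(L/K) = 1.13 / 229.0 = 0.004934 m/d (same in every zone)
Zone A: v = q/n = 0.004934/0.15 = 0.03290 m/d → t_A = 164/0.03290 = 4985 d
Zone B: v = q/n = 0.004934/0.31 = 0.01592 m/d → t_B = 500/0.01592 = 31410 d
Total t = 4985 + 31410 = 36400 d
   = 36400 / 365 = 99.7 yr

99.7 years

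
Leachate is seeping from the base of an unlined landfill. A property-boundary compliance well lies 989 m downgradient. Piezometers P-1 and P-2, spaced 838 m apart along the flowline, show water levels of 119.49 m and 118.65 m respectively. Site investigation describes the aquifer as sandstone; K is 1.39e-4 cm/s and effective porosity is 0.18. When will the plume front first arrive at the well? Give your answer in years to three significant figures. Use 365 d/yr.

Hydraulic gradient i = (119.49 − 118.65) / 838 = 0.84 / 838 = 0.001002
K = 1.39e-4 cm/s × 864 = 0.1201 m/d
q = Ki = 0.1201 × 0.001002 = 1.204e-4 m/d
Average linear velocity = 1.204e-4 / 0.18 = 6.688e-4 m/d
t = L / v = 989 / 6.688e-4 = 1.479e6 d
   = 1.479e6 / 365 = 4050 yr

4050 years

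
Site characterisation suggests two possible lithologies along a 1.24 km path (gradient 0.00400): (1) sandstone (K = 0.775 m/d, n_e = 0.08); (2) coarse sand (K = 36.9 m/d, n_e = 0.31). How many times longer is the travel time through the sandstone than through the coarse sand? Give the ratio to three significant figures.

Unit 1 (sandstone): v = 0.775×0.0040/0.08 = 0.03875 m/d, t = 1240/0.03875 = 32000 d
Unit 2 (coarse sand): v = 36.9×0.0040/0.31 = 0.4761 m/d, t = 1240/0.4761 = 2604 d
t(sandstone) / t(coarse sand) = 32000/2604 = 12.3

12.3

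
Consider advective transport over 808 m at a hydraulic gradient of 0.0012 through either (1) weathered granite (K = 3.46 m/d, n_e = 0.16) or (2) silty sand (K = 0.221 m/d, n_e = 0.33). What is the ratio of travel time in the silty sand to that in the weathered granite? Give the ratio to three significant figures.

Unit 1 (weathered granite): v = 3.46×0.0012/0.16 = 0.02595 m/d, t = 808/0.02595 = 31140 d
Unit 2 (silty sand): v = 0.221×0.0012/0.33 = 8.036e-4 m/d, t = 808/8.036e-4 = 1.005e6 d
t(silty sand) / t(weathered granite) = 1.005e6/31140 = 32.3

32.3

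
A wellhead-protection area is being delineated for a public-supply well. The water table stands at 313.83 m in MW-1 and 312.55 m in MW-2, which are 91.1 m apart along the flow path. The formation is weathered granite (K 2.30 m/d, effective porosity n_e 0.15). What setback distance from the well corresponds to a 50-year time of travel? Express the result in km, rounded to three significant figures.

3.93 km

Hydraulic gradient i = (313.83 − 312.55) / 91.1 = 1.28 / 91.1 = 0.01405
Specific discharge q = 2.30 × 0.01405 = 0.03232 m/d
Seepage velocity v = q / n = 0.03232 / 0.15 = 0.2154 m/d
T = 50 yr × 365 = 18250 d
L = v × T = 0.2154 × 18250 = 3932 m
   = 3.93 km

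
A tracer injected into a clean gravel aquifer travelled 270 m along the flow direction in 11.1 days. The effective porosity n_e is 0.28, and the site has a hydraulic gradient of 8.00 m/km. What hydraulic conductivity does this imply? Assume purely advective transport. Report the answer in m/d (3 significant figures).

851 m/d

v = L / t = 270 / 11.1 = 24.32 m/d
K = v · n / i = 24.32 × 0.28 / 0.0080 = 851 m/d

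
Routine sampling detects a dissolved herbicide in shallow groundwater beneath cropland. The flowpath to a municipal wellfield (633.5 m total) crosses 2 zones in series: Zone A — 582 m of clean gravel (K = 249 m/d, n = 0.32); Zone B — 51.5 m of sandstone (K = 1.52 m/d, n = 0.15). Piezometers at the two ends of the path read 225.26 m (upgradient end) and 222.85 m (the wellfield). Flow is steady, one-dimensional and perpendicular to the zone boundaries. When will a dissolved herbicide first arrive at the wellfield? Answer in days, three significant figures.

2920 days

Total head drop ΔH = 225.26 − 222.85 = 2.41 m
Steady 1-D flow in series ⇒ the Darcy flux q is identical in every zone and the zone head losses add (resistances L/K in series).
Σ(L/K) = 582/249 + 51.5/1.52 = 2.337 + 33.88 = 36.22 d
q = ΔH / Σ(L/K) = 2.41 / 36.22 = 0.06654 m/d (same in every zone)
Zone A: v = q/n = 0.06654/0.32 = 0.2079 m/d → t_A = 582/0.2079 = 2799 d
Zone B: v = q/n = 0.06654/0.15 = 0.4436 m/d → t_B = 51.5/0.4436 = 116.1 d
Total t = 2799 + 116.1 = 2915 d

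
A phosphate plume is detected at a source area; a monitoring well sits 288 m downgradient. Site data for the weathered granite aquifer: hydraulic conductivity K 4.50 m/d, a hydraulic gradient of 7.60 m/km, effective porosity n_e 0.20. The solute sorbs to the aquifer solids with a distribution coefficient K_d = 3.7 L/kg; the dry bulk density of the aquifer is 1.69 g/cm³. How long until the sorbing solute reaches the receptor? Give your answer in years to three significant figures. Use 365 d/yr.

149 years

Darcy flux q = K·i = 4.50 × 0.0076 = 0.03420 m/d
v_s = q/n_e = 0.03420/0.20 = 0.1710 m/d
Retardation R = 1 + ρ_b·K_d/n = 1 + 1.69×3.7/0.20 = 32.27
Contaminant velocity v_c = v/R = 0.1710/32.27 = 0.005300 m/d
t = L/v_c = 288/0.005300 = 54340 d
   = 54340/365 = 149 yr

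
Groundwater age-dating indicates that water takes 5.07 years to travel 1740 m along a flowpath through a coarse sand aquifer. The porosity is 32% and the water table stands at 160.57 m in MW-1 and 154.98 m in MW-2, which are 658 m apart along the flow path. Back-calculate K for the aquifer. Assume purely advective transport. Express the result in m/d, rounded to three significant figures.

Hydraulic gradient i = (160.57 − 154.98) / 658 = 5.59 / 658 = 0.008495
t = 5.07 years = 1851 d
v = L / t = 1740 / 1851 = 0.9403 m/d
K = v · n / i = 0.9403 × 0.32 / 0.008495 = 35.4 m/d

35.4 m/d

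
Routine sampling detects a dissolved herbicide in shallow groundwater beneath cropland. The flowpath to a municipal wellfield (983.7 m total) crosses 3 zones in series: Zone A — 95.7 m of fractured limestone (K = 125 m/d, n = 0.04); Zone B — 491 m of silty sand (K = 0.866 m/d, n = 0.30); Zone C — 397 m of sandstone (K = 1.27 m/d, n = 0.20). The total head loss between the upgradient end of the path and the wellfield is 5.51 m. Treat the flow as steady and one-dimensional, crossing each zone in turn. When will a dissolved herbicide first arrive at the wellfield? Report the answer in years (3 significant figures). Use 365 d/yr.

Continuity: the same q passes through each zone, so ΔH = q·Σ(L_j/K_j) — the zones act as resistances in series.
Σ(L/K) = 95.7/125 + 491/0.866 + 397/1.27 = 0.7656 + 567.0 + 312.6 = 880.3 d
q = ΔH / Σ(L/K) = 5.51 / 880.3 = 0.006259 m/d (same in every zone)
Zone A: v = q/n = 0.006259/0.04 = 0.1565 m/d → t_A = 95.7/0.1565 = 611.6 d
Zone B: v = q/n = 0.006259/0.30 = 0.02086 m/d → t_B = 491/0.02086 = 23530 d
Zone C: v = q/n = 0.006259/0.20 = 0.03129 m/d → t_C = 397/0.03129 = 12690 d
Total t = 611.6 + 23530 + 12690 = 36830 d
   = 36830 / 365 = 101 yr

101 years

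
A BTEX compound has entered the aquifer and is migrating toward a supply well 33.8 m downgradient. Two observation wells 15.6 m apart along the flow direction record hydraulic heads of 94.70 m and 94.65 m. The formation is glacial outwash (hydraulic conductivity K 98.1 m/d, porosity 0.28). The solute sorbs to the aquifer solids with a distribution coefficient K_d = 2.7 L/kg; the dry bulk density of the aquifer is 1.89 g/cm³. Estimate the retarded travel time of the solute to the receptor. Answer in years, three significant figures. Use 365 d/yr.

1.59 years

Hydraulic gradient i = (94.70 − 94.65) / 15.6 = 0.05 / 15.6 = 0.003205
q = Ki = 98.1 × 0.003205 = 0.3144 m/d
Seepage velocity v = q / n = 0.3144 / 0.28 = 1.123 m/d
Retardation R = 1 + ρ_b·K_d/n = 1 + 1.89×2.7/0.28 = 19.22
Contaminant velocity v_c = v/R = 1.123/19.22 = 0.05841 m/d
t = L/v_c = 33.8/0.05841 = 578.7 d
   = 578.7/365 = 1.59 yr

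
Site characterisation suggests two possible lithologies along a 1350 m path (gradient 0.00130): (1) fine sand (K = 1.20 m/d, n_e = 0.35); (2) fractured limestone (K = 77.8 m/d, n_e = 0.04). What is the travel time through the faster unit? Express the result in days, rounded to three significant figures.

534 days

Unit 1 (fine sand): v = 1.20×0.0013/0.35 = 0.004457 m/d, t = 1350/0.004457 = 302900 d
Unit 2 (fractured limestone): v = 77.8×0.0013/0.04 = 2.528 m/d, t = 1350/2.528 = 533.9 d
Faster unit: t = 534 d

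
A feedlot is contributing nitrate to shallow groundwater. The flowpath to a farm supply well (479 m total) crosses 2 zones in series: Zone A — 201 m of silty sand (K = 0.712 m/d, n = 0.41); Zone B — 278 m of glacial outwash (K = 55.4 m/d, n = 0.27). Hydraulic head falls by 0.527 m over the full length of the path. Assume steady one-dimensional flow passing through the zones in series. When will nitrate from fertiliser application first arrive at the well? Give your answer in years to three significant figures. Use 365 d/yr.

Steady 1-D flow in series ⇒ the Darcy flux q is identical in every zone and the zone head losses add (resistances L/K in series).
Σ(L/K) = 201/0.712 + 278/55.4 = 282.3 + 5.018 = 287.3 d
q = ΔH / Σ(L/K) = 0.527 / 287.3 = 0.001834 m/d (same in every zone)
Zone A: v = q/n = 0.001834/0.41 = 0.004474 m/d → t_A = 201/0.004474 = 44930 d
Zone B: v = q/n = 0.001834/0.27 = 0.006793 m/d → t_B = 278/0.006793 = 40920 d
Total t = 44930 + 40920 = 85850 d
   = 85850 / 365 = 235 yr

235 years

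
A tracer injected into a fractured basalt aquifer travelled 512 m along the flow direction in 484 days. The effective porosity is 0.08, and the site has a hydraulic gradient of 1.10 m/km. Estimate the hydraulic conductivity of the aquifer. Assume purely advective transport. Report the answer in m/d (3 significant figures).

76.9 m/d

v = L / t = 512 / 484 = 1.058 m/d
K = v · n / i = 1.058 × 0.08 / 0.0011 = 76.9 m/d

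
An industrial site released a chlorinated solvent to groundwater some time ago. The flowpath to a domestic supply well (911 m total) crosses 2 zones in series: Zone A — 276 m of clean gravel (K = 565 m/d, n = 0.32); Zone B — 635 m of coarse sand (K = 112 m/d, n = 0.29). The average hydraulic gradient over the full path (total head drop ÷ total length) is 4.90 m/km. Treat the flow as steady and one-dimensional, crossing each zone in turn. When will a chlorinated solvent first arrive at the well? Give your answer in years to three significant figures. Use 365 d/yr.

Continuity: the same q passes through each zone, so ΔH = q·Σ(L_j/K_j) — the zones act as resistances in series.
Σ(L/K) = 276/565 + 635/112 = 0.4885 + 5.670 = 6.158 d
K_eq = L_total / Σ(L/K) = 911 / 6.158 = 147.9 m/d
q = K_eq · i = 147.9 × 0.0049 = 0.7249 m/d (same in every zone)
Zone A: v = q/n = 0.7249/0.32 = 2.265 m/d → t_A = 276/2.265 = 121.8 d
Zone B: v = q/n = 0.7249/0.29 = 2.500 m/d → t_B = 635/2.500 = 254.0 d
Total t = 121.8 + 254.0 = 375.9 d
   = 375.9 / 365 = 1.03 yr

1.03 years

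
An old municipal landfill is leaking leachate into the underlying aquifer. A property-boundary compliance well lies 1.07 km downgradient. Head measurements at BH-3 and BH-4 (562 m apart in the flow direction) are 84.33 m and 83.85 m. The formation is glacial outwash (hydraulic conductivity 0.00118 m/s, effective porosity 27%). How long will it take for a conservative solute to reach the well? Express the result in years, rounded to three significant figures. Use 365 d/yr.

9.09 years

Hydraulic gradient i = (84.33 − 83.85) / 562 = 0.48 / 562 = 8.541e-4
K = 0.00118 m/s × 86400 s/d = 102.0 m/d
q = Ki = 102.0 × 8.541e-4 = 0.08708 m/d
Seepage velocity v = q / n = 0.08708 / 0.27 = 0.3225 m/d
L = 1.07 km = 1070 m
t = L / v = 1070 / 0.3225 = 3318 d
   = 3318 / 365 = 9.09 yr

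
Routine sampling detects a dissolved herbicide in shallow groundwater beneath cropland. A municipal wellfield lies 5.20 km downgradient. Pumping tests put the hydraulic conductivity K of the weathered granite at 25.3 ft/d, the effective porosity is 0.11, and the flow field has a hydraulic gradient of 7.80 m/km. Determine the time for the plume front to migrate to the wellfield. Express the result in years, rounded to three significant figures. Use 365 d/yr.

K = 25.3 ft/d × 0.3048 = 7.711 m/d
Darcy flux q = K·i = 7.711 × 0.0078 = 0.06015 m/d
v_s = q/n_e = 0.06015/0.11 = 0.5468 m/d
L = 5.20 km = 5200 m
t = L / v = 5200 / 0.5468 = 9510 d
   = 9510 / 365 = 26.1 yr

26.1 years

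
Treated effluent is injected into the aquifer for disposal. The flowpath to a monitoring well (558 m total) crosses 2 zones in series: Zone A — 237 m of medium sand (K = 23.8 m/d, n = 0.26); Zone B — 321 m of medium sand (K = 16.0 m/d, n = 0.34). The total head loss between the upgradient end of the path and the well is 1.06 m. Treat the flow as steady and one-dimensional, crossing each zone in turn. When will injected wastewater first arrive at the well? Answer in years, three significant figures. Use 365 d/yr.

13.2 years

Steady 1-D flow in series ⇒ the Darcy flux q is identical in every zone and the zone head losses add (resistances L/K in series).
Σ(L/K) = 237/23.8 + 321/16.0 = 9.958 + 20.06 = 30.02 d
q = ΔH / Σ(L/K) = 1.06 / 30.02 = 0.03531 m/d (same in every zone)
Zone A: v = q/n = 0.03531/0.26 = 0.1358 m/d → t_A = 237/0.1358 = 1745 d
Zone B: v = q/n = 0.03531/0.34 = 0.1039 m/d → t_B = 321/0.1039 = 3091 d
Total t = 1745 + 3091 = 4836 d
   = 4836 / 365 = 13.2 yr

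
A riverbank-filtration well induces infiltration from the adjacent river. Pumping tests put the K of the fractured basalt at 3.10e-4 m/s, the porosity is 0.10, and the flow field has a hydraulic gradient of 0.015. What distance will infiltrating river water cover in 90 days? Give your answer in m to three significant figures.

K = 3.10e-4 m/s × 86400 s/d = 26.78 m/d
Darcy flux q = K·i = 26.78 × 0.015 = 0.4018 m/d
Average linear velocity = 0.4018 / 0.10 = 4.018 m/d
L = v × T = 4.018 × 90 = 361.6 m

362 m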